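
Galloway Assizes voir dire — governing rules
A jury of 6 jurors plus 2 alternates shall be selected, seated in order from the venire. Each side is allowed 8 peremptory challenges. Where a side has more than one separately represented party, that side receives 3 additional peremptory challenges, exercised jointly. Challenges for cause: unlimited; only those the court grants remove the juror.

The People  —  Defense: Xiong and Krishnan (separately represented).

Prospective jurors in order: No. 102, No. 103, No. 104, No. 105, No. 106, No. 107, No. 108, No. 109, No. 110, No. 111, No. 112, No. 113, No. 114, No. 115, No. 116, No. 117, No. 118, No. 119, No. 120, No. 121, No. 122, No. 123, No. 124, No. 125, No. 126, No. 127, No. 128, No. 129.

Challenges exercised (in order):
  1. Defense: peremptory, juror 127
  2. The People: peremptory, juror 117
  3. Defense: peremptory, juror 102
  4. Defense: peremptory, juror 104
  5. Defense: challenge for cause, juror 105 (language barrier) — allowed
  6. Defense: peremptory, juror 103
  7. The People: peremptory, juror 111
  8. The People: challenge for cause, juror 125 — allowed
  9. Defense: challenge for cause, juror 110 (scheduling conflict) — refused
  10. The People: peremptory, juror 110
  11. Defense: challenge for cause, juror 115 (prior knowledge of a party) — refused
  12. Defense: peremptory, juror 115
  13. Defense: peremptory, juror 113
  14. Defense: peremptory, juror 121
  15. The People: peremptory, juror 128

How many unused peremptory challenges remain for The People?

4

The People allotment: 8.
The People peremptories used: #117, #111, #110, #128 — 4 (the for-cause on #125 doesn't count).
Remaining: 8 − 4 = 4.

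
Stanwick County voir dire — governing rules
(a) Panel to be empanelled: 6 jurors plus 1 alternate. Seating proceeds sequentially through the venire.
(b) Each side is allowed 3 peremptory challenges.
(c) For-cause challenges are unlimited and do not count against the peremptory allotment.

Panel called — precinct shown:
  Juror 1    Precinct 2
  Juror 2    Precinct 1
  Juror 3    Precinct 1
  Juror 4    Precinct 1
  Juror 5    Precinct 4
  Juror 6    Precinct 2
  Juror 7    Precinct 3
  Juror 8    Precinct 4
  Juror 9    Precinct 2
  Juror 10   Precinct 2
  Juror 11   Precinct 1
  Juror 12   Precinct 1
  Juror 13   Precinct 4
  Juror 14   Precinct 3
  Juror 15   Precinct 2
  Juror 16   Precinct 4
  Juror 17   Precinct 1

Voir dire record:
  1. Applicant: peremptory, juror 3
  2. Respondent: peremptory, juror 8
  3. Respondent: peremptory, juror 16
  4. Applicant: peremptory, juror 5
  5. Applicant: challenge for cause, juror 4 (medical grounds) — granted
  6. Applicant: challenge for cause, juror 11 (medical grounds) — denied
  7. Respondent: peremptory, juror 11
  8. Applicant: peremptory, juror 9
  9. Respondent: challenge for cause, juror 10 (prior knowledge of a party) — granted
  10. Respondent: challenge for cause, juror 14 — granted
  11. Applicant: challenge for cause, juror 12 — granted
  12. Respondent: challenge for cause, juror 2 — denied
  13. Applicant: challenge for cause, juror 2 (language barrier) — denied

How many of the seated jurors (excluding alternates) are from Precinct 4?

1

Removed: #3, #4, #5, #8, #9, #10, #11, #12, #14, #16.
Seated jurors 1–6: #1, #2, #6, #7, #13, #15 (alternates #17 not counted).
Of those, in Precinct 4: #13 → 1.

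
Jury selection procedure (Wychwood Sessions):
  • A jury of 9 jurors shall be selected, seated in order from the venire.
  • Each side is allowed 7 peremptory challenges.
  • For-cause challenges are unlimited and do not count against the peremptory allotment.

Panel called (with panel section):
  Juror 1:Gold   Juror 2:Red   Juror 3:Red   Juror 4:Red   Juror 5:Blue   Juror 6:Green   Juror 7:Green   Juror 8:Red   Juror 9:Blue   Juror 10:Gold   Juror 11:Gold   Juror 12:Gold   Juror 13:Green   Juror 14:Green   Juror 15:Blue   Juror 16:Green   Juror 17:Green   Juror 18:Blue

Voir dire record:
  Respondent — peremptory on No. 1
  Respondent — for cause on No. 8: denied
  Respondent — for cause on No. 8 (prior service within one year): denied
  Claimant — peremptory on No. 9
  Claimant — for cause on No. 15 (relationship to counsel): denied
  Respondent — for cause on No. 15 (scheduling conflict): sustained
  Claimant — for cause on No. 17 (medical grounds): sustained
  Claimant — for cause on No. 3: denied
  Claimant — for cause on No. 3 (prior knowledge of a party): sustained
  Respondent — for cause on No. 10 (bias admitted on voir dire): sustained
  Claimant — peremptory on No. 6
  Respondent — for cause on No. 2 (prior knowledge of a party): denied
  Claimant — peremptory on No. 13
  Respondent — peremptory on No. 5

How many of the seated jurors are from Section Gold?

Removed: #1, #3, #5, #6, #9, #10, #13, #15, #17.
Seated jurors 1–9: #2, #4, #7, #8, #11, #12, #14, #16, #18.
Of those, in Section Gold: #11, #12 → 2.

2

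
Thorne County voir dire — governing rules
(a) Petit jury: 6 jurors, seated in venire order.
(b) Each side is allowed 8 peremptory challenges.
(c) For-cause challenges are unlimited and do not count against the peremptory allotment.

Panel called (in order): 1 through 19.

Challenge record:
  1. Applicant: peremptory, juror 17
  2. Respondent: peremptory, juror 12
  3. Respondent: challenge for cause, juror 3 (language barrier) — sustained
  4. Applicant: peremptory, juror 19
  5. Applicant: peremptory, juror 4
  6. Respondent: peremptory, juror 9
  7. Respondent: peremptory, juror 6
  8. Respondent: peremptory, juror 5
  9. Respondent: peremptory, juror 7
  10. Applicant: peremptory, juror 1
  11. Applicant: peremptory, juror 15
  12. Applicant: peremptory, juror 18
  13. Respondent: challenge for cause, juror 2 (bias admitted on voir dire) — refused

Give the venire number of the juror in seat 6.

14

Removed: #1, #3, #4, #5, #6, #7, #9, #12, #15, #17, #18, #19. (#2 stays — for-cause denied.)
Seating in order: seats 1–6 → #2, #8, #10, #11, #13, #14.
So seat 6 is #14.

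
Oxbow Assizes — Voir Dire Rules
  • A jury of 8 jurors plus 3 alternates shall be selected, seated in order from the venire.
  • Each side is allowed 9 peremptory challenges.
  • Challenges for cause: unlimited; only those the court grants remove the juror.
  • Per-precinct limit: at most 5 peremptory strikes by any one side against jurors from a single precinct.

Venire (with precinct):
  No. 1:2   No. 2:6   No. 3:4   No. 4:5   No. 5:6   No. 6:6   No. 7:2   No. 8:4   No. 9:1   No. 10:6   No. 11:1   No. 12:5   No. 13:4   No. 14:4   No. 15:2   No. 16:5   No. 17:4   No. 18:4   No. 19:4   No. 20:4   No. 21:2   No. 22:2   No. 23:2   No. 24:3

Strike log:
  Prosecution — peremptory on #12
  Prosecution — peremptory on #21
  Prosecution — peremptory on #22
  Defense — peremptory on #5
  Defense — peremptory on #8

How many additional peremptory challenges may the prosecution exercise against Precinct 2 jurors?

Prosecution peremptories so far: #12, #21, #22 — 3 of 9 used, 6 left overall.
Against Precinct 2: #21, #22 — 2 used; per-precinct cap 5 leaves 3.
Binding limit: min(6, 3) = 3.

3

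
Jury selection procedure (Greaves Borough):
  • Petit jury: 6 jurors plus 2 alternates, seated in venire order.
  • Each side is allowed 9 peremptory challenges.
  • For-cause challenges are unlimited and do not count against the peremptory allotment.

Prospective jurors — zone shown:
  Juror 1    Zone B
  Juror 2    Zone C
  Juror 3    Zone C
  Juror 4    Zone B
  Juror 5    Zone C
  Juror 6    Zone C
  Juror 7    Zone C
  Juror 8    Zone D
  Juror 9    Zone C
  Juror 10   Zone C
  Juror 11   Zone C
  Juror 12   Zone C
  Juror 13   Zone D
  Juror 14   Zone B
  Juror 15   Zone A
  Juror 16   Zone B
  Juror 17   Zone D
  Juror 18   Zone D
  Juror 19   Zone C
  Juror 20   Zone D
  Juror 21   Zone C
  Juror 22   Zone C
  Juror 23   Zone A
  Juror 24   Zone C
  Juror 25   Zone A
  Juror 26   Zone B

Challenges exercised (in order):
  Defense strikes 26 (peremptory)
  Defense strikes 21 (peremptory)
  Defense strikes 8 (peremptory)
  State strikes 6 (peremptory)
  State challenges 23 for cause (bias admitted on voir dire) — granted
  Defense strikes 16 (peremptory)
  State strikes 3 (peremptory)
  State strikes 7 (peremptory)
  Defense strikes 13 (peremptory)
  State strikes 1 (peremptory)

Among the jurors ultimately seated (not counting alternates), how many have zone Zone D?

Removed: #1, #3, #6, #7, #8, #13, #16, #21, #23, #26.
Seated jurors 1–6: #2, #4, #5, #9, #10, #11 (alternates #12, #14 not counted).
None of those are in Zone D → 0.

0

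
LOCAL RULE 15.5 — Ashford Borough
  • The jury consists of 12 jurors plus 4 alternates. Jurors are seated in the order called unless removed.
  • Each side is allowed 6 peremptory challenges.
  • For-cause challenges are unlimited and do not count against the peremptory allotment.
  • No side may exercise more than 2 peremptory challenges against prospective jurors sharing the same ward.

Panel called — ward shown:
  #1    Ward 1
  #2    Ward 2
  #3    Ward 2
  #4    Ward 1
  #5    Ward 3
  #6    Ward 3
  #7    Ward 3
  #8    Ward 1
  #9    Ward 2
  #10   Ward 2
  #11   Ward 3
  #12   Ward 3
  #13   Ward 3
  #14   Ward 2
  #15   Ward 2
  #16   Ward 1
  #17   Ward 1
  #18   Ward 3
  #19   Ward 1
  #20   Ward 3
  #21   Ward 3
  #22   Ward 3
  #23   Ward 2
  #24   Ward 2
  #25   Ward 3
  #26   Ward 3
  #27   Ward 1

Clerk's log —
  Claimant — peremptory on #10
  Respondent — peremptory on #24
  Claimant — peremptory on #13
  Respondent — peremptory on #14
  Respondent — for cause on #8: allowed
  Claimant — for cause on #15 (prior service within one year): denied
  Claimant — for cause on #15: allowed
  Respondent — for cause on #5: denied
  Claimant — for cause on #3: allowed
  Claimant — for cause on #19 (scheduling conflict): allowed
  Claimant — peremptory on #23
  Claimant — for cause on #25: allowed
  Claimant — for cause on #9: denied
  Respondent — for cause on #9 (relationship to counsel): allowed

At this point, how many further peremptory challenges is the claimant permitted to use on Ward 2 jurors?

0

Claimant peremptories so far: #10, #13, #23 — 3 of 6 used, 3 left overall.
Against Ward 2: #10, #23 — 2 used; per-ward cap 2 leaves 0.
Binding limit: min(3, 0) = 0.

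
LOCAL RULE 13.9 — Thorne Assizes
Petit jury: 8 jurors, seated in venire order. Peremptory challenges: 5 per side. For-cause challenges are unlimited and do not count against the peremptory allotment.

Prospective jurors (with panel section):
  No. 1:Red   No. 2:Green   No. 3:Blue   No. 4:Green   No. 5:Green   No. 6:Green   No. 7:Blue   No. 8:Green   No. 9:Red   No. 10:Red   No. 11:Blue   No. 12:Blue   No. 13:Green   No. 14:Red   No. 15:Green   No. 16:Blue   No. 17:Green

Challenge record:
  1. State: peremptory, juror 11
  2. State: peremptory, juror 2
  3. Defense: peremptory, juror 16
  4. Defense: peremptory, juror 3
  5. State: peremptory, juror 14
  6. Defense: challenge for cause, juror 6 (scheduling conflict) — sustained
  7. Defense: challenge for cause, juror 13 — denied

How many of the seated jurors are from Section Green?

Removed: #2, #3, #6, #11, #14, #16.
Seated jurors 1–8: #1, #4, #5, #7, #8, #9, #10, #12.
Of those, in Section Green: #4, #5, #8 → 3.

3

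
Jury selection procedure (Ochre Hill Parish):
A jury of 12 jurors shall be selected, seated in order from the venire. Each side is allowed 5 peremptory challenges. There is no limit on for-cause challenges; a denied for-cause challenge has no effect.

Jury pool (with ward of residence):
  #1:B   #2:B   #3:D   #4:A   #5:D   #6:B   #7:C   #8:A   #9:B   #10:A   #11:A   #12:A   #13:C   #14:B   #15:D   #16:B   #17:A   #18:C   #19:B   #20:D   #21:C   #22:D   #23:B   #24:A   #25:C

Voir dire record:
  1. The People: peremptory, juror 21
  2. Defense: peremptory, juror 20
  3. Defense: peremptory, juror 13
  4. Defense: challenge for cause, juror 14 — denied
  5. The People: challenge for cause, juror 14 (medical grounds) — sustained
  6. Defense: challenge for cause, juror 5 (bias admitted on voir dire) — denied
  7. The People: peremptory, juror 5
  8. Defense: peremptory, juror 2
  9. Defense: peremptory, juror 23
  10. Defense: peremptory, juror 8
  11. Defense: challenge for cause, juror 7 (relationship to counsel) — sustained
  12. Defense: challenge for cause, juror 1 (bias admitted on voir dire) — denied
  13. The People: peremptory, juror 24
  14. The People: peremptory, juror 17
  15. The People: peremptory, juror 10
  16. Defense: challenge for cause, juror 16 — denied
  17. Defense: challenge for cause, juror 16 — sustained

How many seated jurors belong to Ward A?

3

Removed: #2, #5, #7, #8, #10, #13, #14, #16, #17, #20, #21, #23, #24.
Seated jurors 1–12: #1, #3, #4, #6, #9, #11, #12, #15, #18, #19, #22, #25.
Of those, in Ward A: #4, #11, #12 → 3.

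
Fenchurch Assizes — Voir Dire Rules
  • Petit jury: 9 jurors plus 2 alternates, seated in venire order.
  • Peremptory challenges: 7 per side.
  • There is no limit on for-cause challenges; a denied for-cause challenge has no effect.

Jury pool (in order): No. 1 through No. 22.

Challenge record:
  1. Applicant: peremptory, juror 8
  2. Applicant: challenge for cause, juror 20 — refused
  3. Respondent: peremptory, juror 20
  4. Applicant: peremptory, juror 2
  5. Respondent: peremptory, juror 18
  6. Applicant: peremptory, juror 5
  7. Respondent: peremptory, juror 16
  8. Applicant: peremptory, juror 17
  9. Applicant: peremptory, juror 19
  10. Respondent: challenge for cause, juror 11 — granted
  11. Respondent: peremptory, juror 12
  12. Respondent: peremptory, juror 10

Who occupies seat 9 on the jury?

15

Removed: #2, #5, #8, #10, #11, #12, #16, #17, #18, #19, #20.
Filling seats in venire order through position 9: #1, #3, #4, #6, #7, #9, #13, #14, #15.
So seat 9 is #15.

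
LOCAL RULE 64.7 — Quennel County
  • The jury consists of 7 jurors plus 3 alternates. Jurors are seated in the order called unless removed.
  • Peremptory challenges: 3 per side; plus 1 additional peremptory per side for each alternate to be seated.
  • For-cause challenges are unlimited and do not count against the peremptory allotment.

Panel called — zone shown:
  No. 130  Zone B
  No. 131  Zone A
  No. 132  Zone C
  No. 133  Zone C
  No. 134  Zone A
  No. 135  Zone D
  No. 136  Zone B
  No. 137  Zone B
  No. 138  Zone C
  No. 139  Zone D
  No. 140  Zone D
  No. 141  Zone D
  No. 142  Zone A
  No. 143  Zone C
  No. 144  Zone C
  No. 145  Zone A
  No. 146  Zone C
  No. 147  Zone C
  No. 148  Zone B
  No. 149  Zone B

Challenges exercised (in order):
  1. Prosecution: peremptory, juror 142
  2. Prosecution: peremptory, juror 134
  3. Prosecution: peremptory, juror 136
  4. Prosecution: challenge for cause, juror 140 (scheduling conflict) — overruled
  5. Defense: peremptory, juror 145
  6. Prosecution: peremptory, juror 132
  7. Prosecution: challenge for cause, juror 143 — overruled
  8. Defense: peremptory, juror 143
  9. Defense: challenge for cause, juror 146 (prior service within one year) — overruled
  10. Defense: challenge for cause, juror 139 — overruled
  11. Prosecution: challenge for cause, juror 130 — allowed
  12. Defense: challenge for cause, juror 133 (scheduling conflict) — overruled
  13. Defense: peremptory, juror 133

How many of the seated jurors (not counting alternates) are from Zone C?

Removed: #130, #132, #133, #134, #136, #142, #143, #145.
Seated jurors 1–7: #131, #135, #137, #138, #139, #140, #141 (alternates #144, #146, #147 not counted).
Of those, in Zone C: #138 → 1.

1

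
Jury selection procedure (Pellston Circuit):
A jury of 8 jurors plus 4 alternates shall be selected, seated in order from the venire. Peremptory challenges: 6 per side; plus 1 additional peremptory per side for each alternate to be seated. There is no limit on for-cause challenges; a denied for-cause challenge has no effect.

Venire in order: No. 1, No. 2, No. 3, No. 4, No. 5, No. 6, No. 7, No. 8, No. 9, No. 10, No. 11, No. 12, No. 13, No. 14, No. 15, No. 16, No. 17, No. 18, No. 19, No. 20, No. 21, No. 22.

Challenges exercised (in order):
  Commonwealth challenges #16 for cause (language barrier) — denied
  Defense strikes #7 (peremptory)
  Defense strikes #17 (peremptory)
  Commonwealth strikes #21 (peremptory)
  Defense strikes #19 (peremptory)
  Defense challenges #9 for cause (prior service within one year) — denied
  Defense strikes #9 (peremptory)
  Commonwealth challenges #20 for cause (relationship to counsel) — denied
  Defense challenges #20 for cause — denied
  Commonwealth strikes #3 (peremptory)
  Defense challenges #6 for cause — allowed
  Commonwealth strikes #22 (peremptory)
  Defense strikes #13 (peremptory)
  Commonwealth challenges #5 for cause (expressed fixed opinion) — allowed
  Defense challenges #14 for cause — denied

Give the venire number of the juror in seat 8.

Removed: #3, #5, #6, #7, #9, #13, #17, #19, #21, #22. (#14, #16, #20 stay — for-cause denied.)
Seating in order: seats 1–8 → #1, #2, #4, #8, #10, #11, #12, #14; alternates → #15, #16, #18, #20.
So seat 8 is #14.

14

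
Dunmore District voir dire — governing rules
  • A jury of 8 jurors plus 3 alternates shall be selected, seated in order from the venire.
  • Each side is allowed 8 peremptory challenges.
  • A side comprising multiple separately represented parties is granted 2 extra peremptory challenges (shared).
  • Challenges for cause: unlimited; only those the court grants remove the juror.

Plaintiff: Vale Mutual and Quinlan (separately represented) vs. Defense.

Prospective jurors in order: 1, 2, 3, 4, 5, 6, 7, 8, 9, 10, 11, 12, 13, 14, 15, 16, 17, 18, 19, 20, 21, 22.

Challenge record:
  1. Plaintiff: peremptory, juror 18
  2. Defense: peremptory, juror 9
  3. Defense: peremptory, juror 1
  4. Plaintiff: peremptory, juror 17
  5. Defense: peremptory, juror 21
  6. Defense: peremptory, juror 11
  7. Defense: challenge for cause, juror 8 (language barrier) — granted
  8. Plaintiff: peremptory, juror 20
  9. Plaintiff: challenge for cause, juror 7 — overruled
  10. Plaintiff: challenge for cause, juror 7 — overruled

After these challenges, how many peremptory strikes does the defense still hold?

4

Defense allotment: 8.
Defense peremptories used: #9, #1, #21, #11 — 4 (the for-cause on #8 doesn't count).
Remaining: 8 − 4 = 4.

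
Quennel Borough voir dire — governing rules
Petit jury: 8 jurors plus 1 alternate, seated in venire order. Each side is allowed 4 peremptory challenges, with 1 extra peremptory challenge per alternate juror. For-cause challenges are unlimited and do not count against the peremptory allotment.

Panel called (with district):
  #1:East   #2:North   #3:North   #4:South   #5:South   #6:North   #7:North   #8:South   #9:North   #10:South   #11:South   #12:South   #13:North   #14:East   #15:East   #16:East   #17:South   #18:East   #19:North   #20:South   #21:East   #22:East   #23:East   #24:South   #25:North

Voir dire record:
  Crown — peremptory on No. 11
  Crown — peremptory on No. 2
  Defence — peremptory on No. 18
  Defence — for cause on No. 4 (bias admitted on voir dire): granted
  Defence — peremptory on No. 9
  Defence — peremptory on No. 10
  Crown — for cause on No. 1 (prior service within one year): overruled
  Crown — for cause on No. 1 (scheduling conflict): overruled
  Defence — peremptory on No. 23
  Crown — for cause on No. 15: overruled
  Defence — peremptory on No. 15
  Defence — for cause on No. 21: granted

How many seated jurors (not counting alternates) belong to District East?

Removed: #2, #4, #9, #10, #11, #15, #18, #21, #23.
Seated jurors 1–8: #1, #3, #5, #6, #7, #8, #12, #13 (alternates #14 not counted).
Of those, in District East: #1 → 1.

1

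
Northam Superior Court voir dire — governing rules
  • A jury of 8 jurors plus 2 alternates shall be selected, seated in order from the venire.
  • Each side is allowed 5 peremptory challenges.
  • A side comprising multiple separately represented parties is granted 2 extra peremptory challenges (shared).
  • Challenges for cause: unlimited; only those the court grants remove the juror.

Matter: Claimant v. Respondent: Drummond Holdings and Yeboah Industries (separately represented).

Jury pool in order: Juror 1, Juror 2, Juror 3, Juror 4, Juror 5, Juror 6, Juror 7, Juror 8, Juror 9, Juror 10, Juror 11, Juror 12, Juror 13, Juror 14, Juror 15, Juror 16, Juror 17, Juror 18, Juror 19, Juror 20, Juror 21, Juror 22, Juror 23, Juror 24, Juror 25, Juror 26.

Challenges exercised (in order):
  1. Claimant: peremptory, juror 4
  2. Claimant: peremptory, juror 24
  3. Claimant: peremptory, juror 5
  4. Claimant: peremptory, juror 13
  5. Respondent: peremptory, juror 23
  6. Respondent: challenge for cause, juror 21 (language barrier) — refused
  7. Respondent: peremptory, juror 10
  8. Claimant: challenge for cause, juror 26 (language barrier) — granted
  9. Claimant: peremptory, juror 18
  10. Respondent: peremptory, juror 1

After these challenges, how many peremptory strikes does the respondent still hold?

Respondent allotment: 5 base + 2 multi-party = 7.
Respondent peremptories used: #23, #10, #1 — 3 (the for-cause on #21 doesn't count).
Remaining: 7 − 3 = 4.

4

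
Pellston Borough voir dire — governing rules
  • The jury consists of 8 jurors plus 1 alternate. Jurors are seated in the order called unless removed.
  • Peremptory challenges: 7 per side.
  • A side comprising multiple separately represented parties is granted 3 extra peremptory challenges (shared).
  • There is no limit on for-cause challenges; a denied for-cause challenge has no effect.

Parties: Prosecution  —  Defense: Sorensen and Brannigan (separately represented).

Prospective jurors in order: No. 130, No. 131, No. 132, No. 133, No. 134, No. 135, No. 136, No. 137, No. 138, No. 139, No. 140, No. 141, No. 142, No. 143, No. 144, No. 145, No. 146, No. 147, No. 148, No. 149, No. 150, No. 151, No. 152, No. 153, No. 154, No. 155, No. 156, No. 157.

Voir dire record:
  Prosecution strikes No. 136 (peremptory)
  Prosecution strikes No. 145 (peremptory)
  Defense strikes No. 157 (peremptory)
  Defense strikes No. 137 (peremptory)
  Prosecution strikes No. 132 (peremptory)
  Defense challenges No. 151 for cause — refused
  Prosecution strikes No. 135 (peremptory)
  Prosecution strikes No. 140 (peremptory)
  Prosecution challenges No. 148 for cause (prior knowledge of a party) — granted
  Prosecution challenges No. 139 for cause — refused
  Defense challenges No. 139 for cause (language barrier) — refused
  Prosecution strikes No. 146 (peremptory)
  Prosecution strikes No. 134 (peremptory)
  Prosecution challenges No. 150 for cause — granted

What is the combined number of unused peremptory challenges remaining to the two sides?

8

Prosecution allotment: 7. Defense allotment: 7 base + 3 multi-party = 10.
Prosecution peremptories used: #136, #145, #132, #135, #140, #146, #134 — 7 (for-cause on #148, #139, #150 don't count).
Defense peremptories used: #157, #137 — 2 (for-cause on #151, #139 don't count).
Remaining: (7 − 7) + (10 − 2) = 8.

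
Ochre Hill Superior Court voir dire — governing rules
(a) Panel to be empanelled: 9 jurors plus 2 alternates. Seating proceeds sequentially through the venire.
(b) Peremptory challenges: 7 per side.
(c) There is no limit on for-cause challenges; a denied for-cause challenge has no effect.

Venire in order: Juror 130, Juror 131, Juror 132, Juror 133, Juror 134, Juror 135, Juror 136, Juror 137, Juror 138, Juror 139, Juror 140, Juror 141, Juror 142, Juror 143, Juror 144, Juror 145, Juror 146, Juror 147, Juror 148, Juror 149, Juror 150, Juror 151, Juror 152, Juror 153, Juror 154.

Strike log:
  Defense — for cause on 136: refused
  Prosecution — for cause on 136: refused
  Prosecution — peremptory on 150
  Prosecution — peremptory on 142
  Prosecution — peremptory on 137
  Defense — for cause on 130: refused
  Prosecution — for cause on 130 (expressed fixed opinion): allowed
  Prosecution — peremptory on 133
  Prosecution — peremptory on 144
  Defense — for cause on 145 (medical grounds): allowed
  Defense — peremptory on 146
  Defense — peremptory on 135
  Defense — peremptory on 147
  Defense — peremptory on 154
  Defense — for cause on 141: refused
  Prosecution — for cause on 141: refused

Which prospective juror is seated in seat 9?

Removed: #130, #133, #135, #137, #142, #144, #145, #146, #147, #150, #154. (#136, #141 stay — for-cause denied.)
Seating in order: seats 1–9 → #131, #132, #134, #136, #138, #139, #140, #141, #143; alternates → #148, #149.
So seat 9 is #143.

143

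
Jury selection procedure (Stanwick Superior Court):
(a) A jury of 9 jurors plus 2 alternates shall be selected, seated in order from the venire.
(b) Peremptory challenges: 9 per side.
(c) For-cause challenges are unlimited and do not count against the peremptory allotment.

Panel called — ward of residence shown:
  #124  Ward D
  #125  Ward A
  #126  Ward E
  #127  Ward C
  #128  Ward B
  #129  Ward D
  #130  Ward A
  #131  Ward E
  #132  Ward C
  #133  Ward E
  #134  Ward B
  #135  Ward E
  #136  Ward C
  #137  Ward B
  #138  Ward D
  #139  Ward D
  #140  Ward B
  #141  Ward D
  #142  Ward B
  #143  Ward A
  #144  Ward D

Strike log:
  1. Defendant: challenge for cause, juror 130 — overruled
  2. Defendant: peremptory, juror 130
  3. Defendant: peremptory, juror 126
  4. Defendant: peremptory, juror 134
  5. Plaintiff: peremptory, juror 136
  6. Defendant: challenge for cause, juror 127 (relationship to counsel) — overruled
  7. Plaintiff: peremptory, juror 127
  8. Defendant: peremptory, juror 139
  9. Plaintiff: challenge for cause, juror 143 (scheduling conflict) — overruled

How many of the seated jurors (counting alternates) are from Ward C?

Removed: #126, #127, #130, #134, #136, #139.
Seated (11 incl. alternates): #124, #125, #128, #129, #131, #132, #133, #135, #137, #138, #140.
Of those, in Ward C: #132 → 1.

1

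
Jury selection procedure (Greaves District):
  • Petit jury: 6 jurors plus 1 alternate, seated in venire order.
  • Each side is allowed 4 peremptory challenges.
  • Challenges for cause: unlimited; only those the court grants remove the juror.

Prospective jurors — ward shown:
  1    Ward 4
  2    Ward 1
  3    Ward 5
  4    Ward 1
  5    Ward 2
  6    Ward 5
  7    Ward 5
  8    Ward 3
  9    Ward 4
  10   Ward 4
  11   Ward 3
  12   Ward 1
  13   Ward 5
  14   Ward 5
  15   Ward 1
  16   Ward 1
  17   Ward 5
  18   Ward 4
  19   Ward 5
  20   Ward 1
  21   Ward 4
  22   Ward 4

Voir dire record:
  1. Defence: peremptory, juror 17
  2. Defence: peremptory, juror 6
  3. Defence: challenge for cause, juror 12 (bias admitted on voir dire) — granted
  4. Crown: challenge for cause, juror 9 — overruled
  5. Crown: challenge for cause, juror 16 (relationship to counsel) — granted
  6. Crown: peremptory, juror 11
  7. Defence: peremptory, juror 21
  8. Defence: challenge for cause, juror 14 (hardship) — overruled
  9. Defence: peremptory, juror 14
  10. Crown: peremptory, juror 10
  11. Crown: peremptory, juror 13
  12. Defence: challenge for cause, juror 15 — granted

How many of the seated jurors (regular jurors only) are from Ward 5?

Removed: #6, #10, #11, #12, #13, #14, #15, #16, #17, #21.
Seated jurors 1–6: #1, #2, #3, #4, #5, #7 (alternates #8 not counted).
Of those, in Ward 5: #3, #7 → 2.

2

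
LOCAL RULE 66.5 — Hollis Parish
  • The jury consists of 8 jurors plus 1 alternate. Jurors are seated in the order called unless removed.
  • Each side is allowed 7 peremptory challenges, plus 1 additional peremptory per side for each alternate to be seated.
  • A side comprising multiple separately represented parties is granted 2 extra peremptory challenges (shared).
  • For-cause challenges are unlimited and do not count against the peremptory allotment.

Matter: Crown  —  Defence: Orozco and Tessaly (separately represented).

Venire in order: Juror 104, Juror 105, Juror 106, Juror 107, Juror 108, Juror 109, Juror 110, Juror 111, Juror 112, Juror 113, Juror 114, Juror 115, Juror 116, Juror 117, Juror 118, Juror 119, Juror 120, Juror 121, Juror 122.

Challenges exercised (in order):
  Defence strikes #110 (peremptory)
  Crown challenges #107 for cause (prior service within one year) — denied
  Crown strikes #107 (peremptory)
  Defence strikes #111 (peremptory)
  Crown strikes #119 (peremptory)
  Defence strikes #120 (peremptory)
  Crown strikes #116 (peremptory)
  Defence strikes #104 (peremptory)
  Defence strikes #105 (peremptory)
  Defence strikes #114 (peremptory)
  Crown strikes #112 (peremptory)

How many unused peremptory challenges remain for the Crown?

4

Crown allotment: 7 base + 1 × 1 alternate = 8.
Crown peremptories used: #107, #119, #116, #112 — 4 (the for-cause on #107 doesn't count).
Remaining: 8 − 4 = 4.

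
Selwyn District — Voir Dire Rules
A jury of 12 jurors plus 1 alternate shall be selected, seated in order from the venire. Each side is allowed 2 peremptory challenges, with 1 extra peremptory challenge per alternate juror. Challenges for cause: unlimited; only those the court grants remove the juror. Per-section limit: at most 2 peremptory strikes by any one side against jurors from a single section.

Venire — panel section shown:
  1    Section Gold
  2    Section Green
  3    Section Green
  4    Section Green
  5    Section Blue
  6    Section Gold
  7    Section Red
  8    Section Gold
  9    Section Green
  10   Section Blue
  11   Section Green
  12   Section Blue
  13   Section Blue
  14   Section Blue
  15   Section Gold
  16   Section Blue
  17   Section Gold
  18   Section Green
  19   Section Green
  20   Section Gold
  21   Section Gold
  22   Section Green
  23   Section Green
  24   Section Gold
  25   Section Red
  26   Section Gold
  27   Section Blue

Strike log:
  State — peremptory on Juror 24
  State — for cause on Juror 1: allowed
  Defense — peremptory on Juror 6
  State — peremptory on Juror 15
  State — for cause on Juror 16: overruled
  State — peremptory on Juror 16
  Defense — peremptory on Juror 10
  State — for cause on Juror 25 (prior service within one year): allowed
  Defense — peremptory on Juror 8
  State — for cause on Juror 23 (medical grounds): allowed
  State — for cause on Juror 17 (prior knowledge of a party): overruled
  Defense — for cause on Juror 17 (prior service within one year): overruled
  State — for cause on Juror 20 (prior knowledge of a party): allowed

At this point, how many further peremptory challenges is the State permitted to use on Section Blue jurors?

State peremptories so far: #24, #15, #16 — 3 of 3 used, 0 left overall.
Against Section Blue: #16 — 1 used; per-section cap 2 leaves 1.
Binding limit: min(0, 1) = 0.

0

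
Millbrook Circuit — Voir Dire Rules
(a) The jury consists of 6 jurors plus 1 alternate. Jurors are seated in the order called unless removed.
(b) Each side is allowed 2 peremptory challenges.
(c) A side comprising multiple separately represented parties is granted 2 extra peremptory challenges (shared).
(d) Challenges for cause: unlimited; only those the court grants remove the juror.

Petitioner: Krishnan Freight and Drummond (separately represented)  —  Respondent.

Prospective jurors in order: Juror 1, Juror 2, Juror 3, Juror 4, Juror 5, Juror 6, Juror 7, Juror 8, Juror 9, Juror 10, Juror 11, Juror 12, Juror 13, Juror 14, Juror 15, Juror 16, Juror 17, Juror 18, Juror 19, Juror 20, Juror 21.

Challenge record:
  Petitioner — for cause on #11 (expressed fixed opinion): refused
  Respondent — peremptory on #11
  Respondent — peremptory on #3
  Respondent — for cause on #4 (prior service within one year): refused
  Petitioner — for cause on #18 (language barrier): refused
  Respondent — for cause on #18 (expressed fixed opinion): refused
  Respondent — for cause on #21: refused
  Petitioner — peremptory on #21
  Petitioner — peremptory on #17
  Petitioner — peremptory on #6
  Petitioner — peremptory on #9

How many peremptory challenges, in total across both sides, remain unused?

Petitioner allotment: 2 base + 2 multi-party = 4. Respondent allotment: 2.
Petitioner peremptories used: #21, #17, #6, #9 — 4 (for-cause on #11, #18 don't count).
Respondent peremptories used: #11, #3 — 2 (for-cause on #4, #18, #21 don't count).
Remaining: (4 − 4) + (2 − 2) = 0.

0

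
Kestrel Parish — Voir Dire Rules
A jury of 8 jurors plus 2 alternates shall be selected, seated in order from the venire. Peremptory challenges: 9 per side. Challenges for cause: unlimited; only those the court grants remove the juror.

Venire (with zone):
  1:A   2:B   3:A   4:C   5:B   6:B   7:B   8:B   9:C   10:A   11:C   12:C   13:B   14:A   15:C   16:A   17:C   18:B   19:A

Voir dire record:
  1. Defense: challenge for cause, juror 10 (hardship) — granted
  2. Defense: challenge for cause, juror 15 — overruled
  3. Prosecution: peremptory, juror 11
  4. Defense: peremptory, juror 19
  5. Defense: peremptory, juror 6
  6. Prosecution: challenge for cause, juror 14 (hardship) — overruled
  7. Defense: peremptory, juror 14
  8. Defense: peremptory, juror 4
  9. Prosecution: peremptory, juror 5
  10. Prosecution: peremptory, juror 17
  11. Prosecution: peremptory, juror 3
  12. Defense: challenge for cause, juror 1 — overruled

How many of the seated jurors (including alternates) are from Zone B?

5

Removed: #3, #4, #5, #6, #10, #11, #14, #17, #19.
Seated (10 incl. alternates): #1, #2, #7, #8, #9, #12, #13, #15, #16, #18.
Of those, in Zone B: #2, #7, #8, #13, #18 → 5.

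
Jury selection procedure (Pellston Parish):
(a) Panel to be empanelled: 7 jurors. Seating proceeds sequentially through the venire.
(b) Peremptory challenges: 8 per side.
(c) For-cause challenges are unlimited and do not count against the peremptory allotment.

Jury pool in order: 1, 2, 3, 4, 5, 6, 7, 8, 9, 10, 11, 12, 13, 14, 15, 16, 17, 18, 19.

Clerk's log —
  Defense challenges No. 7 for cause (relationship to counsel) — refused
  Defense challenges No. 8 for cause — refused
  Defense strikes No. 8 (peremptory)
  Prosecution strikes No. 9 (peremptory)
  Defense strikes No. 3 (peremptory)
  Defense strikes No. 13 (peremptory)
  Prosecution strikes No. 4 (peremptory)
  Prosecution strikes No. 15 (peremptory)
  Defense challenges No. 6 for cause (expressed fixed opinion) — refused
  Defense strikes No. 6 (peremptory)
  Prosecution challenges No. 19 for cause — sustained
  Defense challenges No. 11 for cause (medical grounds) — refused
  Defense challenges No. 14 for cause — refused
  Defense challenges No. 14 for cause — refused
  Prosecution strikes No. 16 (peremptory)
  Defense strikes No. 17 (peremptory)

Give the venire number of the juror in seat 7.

Removed: #3, #4, #6, #8, #9, #13, #15, #16, #17, #19. (#7, #11, #14 stay — for-cause denied.)
Filling seats in venire order through position 7: #1, #2, #5, #7, #10, #11, #12.
So seat 7 is #12.

12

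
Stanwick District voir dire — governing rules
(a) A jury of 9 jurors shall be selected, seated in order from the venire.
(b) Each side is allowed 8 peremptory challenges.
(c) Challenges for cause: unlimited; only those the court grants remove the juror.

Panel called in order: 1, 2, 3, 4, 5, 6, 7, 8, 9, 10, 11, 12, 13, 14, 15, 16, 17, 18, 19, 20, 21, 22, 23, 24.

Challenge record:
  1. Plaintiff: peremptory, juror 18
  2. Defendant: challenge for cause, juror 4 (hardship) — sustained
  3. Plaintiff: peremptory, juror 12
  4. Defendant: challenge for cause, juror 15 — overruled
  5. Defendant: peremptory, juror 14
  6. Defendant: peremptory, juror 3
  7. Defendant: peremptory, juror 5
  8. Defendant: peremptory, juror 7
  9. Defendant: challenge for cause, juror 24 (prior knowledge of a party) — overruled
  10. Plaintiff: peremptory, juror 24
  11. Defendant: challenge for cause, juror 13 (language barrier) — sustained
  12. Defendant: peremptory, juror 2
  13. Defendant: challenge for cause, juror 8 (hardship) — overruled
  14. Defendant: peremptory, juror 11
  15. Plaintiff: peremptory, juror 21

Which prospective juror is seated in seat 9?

Removed: #2, #3, #4, #5, #7, #11, #12, #13, #14, #18, #21, #24. (#8, #15 stay — for-cause denied.)
Filling seats in venire order through position 9: #1, #6, #8, #9, #10, #15, #16, #17, #19.
So seat 9 is #19.

19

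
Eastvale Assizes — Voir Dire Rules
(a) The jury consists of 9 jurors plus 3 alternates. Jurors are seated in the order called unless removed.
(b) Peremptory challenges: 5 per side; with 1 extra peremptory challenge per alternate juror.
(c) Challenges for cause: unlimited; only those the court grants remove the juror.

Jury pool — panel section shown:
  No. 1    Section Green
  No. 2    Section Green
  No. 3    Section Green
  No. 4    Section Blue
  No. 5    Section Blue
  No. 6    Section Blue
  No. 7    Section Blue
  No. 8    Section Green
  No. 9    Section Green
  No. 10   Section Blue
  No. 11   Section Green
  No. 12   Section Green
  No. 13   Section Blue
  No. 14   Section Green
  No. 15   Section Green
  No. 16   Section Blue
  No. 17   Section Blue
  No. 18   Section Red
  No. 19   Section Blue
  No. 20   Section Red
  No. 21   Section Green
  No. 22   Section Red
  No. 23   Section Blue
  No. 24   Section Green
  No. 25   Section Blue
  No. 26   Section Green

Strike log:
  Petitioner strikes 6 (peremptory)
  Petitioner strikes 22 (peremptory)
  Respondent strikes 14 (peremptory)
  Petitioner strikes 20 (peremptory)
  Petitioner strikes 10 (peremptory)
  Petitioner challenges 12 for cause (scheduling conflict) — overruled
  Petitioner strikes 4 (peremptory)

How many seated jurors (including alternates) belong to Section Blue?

4

Removed: #4, #6, #10, #14, #20, #22.
Seated (12 incl. alternates): #1, #2, #3, #5, #7, #8, #9, #11, #12, #13, #15, #16.
Of those, in Section Blue: #5, #7, #13, #16 → 4.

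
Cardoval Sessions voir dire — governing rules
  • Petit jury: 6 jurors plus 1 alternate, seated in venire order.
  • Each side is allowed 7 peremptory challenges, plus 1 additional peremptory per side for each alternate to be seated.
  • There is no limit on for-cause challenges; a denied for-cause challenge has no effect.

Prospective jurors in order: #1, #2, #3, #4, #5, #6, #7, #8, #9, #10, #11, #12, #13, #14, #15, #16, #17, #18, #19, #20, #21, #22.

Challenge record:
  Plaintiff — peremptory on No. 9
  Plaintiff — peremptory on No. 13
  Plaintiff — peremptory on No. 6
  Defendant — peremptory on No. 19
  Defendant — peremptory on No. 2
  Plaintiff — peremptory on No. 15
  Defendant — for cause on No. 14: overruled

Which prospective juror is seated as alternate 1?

Removed: #2, #6, #9, #13, #15, #19. (#14 stays — for-cause denied.)
Filling seats in venire order through position 7: #1, #3, #4, #5, #7, #8, #10.
So alternate 1 is #10.

10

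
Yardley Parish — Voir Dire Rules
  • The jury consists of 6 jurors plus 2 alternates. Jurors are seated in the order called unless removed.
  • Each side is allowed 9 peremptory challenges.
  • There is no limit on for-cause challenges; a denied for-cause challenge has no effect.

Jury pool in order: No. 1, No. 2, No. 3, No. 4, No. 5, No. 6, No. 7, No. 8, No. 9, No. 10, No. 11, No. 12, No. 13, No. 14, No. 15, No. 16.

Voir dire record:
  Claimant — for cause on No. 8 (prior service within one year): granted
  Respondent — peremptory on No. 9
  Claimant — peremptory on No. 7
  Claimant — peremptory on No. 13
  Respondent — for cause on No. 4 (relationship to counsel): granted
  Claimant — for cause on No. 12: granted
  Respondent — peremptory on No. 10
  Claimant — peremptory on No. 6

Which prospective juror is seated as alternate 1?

15

Removed: #4, #6, #7, #8, #9, #10, #12, #13.
Seating in order: seats 1–6 → #1, #2, #3, #5, #11, #14; alternates → #15, #16.
So alternate 1 is #15.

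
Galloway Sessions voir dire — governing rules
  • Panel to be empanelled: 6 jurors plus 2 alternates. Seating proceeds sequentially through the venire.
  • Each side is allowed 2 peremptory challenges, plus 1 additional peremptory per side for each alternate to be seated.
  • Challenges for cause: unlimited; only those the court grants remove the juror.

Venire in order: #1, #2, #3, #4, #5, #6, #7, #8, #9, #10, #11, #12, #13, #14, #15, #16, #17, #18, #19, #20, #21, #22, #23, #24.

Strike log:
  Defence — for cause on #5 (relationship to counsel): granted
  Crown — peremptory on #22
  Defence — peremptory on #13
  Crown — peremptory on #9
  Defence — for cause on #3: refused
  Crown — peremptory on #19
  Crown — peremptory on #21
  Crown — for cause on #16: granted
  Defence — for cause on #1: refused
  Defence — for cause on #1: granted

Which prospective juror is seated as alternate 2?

Removed: #1, #5, #9, #13, #16, #19, #21, #22. (#3 stays — for-cause denied.)
Seating in order: seats 1–6 → #2, #3, #4, #6, #7, #8; alternates → #10, #11.
So alternate 2 is #11.

11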